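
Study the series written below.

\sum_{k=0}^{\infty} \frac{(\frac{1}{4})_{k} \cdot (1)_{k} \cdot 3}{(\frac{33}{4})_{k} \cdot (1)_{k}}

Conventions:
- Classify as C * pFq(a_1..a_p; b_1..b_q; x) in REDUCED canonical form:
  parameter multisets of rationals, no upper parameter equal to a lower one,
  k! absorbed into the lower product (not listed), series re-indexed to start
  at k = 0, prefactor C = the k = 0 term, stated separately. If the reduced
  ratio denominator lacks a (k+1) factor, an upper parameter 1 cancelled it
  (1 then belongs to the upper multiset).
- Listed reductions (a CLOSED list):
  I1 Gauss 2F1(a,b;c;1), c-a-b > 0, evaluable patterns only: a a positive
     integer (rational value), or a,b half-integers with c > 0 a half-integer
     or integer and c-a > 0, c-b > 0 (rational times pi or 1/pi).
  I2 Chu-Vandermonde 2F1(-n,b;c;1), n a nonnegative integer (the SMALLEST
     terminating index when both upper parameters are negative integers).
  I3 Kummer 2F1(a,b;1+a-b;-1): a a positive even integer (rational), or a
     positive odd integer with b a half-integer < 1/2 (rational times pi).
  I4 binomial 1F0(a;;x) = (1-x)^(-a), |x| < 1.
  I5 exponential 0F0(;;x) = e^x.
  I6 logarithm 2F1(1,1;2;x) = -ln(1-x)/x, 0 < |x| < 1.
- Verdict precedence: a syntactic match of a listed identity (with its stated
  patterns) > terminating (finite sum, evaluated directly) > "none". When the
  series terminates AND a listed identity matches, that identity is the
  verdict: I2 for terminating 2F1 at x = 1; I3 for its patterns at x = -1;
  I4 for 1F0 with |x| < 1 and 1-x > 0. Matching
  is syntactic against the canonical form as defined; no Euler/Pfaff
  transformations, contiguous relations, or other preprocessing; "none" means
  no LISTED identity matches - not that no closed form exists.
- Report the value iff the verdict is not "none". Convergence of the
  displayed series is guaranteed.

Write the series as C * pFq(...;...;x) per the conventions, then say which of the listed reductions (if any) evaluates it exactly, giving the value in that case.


First insight: t_0 being 3, (1)_k (prefactor 3) is k! itself.
Step ratio: r(k) = 1 * (k+\frac{1}{4}) (k+1) / [(k+\frac{33}{4}) (k+1)] - rational; roots negated = parameters, x = 1, C = 3.

x = 1 here; the reduced form reads 2F1, upper {\frac{1}{4}, 1}, lower {\frac{33}{4}}, C = 3. Verdict: this is the Gauss summation I1 (x = 1: the Gamma ratio telescopes since c-a-b = 7 > 0 and a = 1 in Z>0). Hence: \frac{87}{28}.


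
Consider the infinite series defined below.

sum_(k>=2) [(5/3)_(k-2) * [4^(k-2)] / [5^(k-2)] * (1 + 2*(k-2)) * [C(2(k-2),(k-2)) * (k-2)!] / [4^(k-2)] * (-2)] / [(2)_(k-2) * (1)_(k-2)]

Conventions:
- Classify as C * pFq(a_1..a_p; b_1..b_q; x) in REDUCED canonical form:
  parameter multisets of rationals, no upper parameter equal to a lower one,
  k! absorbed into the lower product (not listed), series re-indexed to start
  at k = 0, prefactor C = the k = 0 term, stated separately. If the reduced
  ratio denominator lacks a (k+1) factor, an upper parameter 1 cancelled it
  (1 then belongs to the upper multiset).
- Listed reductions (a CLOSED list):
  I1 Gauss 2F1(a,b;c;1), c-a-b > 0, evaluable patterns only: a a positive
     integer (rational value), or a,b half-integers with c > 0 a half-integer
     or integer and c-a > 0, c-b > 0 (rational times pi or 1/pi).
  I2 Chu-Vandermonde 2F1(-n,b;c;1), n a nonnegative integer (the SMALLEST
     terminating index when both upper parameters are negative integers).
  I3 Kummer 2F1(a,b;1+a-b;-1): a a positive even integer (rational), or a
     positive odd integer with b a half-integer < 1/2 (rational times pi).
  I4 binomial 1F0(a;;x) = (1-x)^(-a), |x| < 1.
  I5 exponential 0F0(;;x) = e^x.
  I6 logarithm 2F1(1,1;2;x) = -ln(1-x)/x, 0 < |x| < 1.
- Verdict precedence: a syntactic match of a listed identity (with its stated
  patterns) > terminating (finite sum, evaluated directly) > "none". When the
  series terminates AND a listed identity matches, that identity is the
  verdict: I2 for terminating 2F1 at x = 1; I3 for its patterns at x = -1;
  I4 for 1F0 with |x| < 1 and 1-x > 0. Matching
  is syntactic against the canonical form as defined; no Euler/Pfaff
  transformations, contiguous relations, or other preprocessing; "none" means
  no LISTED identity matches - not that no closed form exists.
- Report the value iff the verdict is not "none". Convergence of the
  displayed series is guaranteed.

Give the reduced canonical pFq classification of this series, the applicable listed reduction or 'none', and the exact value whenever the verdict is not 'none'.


With C = -2: the canonical form is 2F1(3/2, 5/3; 2; 4/5). Verdict: none. A 2F1 with upper {3/2, 5/3} fits none of I1-I6 at x = 4/5; the sum runs forever.

Key step: t_0 = -2 here, and the (2k+1) factor (C = -2) shifts (1/2)_k to (3/2)_k.
Term ratio: r(k) = (4/5) * (k+3/2) (k+5/3) / [(k+2) (k+1)] ; factor over Q: parameters, x = (4/5), and C = -2.


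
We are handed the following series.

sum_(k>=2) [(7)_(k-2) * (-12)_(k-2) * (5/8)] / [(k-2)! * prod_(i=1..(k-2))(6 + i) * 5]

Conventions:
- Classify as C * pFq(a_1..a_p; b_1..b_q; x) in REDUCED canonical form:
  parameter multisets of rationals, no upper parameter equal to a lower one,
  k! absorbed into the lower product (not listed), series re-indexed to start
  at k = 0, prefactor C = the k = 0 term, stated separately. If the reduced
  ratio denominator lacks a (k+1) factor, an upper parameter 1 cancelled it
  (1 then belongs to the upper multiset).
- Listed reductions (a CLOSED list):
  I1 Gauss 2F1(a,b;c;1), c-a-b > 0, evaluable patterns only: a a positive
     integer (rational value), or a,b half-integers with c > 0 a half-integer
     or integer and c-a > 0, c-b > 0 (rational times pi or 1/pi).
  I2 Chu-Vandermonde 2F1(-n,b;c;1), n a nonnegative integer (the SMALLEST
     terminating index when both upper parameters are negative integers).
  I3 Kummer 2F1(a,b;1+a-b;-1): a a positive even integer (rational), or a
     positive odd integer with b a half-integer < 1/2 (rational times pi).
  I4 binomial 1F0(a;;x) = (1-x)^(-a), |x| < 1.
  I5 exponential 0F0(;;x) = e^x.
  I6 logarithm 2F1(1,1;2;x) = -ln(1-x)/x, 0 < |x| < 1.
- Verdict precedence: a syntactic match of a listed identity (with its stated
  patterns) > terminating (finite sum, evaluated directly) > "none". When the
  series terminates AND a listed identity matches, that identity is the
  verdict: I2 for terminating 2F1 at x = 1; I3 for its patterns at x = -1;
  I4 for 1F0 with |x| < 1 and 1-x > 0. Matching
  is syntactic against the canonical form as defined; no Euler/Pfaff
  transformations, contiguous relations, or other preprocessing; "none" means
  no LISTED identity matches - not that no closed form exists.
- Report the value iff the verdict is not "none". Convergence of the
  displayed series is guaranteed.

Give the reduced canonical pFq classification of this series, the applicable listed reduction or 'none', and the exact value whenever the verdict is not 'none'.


x = 1 here; the reduced form reads 1F0, upper {-12}, lower {-}, C = 1/8. Verdict: terminating (-12 upstairs). 13 nonzero terms in all; added directly. Its exact value is 0.

First insight: x = 1 and the lower running product (C = 1/8) is a rising factorial.
Consecutive-term ratio: r(k) = 1 * (k-12) / [(k+1)] - poly over poly, x = 1 from leading terms; C = 1/8 at k = 0.


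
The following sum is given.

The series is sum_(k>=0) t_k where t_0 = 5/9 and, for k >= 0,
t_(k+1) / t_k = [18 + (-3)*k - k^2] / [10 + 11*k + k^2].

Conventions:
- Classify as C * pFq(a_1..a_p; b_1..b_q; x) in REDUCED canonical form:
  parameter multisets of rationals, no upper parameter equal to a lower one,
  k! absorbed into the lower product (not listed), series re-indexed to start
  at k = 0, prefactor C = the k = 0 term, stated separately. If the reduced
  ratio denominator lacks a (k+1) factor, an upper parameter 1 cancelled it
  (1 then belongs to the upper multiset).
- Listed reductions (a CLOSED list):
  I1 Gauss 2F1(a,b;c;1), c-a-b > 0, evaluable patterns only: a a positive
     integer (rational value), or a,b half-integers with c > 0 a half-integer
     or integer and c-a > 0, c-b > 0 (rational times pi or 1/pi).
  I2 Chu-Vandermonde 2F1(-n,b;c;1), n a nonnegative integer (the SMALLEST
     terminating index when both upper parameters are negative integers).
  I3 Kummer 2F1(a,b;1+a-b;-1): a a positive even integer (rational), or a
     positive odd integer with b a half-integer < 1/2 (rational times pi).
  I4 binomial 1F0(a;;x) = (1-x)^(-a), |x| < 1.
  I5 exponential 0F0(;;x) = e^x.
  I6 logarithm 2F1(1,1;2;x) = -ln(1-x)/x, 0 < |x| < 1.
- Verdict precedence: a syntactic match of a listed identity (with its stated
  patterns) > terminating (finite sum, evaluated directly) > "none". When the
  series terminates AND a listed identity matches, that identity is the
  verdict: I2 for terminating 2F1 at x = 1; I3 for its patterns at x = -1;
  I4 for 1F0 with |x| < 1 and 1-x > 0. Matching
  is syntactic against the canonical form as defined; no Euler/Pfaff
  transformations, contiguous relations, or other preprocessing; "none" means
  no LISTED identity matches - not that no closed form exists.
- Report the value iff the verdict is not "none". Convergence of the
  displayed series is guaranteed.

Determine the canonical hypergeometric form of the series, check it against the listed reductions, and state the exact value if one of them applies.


Canonical form: C = 5/9 times 2F1 with upper {-3, 6}, lower {10}, x = -1. Verdict at x = -1: Kummer's theorem (I3) matches (x = -1; c = 10 equals 1+a-b for upper {-3, 6}: listed pattern). Value: 7/3.

Key observation: with t_0 = 5/9, the expanded ratio factors over Q; C = 5/9, x = -1, roots give parameters.
Adjacent-term ratio: r(k) = (-1) * (k-3) (k+6) / [(k+10) (k+1)] - rational; roots negated = parameters, x = (-1), C = 5/9.


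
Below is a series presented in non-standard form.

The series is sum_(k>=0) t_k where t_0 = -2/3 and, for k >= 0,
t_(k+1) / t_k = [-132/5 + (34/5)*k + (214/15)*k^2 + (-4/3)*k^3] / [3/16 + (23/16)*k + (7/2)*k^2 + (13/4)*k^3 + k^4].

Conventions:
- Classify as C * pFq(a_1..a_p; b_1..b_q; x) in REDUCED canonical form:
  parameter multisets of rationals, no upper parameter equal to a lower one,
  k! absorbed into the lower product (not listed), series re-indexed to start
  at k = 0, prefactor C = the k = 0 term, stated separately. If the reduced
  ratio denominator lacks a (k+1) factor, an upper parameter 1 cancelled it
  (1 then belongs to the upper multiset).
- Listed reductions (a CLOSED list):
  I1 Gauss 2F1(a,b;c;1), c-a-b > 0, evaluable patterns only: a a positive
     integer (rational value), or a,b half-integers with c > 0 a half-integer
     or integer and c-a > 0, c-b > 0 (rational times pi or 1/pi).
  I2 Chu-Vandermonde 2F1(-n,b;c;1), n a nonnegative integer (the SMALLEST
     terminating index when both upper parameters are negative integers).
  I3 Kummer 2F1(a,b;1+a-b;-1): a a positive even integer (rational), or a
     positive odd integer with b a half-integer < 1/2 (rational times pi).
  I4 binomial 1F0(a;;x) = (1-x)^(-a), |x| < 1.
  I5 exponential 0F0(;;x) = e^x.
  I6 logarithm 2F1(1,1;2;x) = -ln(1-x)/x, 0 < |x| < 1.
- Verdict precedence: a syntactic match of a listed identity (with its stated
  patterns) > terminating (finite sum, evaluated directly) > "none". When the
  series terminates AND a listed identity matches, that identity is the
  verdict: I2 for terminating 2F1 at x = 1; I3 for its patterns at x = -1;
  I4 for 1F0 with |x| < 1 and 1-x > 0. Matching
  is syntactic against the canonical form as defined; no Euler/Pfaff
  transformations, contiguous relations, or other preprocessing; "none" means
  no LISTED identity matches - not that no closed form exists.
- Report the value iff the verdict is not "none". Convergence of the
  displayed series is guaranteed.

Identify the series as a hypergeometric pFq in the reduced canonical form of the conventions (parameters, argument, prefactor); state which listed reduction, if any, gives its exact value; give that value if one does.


At argument -4/3: a 2F2 with upper {-11, -6/5}, lower {1/4, 1/2}, scaled by C = -2/3. Verdict: terminating - the sum ends at index 11 because -11 is a negative integer; exact evaluation follows. Sum: -505908497203672185168403390042/15430148894939434661865234375.

Key observation: t_0 being -2/3, the parameter 3/2 appears in both the upper and lower lists and cancels.
Ratio: r(k) = (-4/3) * (k-11) (k-6/5) / [(k+1/4) (k+1/2) (k+1)] - rational in k, leading ratio (-4/3); with t_0 = -2/3, classification follows.


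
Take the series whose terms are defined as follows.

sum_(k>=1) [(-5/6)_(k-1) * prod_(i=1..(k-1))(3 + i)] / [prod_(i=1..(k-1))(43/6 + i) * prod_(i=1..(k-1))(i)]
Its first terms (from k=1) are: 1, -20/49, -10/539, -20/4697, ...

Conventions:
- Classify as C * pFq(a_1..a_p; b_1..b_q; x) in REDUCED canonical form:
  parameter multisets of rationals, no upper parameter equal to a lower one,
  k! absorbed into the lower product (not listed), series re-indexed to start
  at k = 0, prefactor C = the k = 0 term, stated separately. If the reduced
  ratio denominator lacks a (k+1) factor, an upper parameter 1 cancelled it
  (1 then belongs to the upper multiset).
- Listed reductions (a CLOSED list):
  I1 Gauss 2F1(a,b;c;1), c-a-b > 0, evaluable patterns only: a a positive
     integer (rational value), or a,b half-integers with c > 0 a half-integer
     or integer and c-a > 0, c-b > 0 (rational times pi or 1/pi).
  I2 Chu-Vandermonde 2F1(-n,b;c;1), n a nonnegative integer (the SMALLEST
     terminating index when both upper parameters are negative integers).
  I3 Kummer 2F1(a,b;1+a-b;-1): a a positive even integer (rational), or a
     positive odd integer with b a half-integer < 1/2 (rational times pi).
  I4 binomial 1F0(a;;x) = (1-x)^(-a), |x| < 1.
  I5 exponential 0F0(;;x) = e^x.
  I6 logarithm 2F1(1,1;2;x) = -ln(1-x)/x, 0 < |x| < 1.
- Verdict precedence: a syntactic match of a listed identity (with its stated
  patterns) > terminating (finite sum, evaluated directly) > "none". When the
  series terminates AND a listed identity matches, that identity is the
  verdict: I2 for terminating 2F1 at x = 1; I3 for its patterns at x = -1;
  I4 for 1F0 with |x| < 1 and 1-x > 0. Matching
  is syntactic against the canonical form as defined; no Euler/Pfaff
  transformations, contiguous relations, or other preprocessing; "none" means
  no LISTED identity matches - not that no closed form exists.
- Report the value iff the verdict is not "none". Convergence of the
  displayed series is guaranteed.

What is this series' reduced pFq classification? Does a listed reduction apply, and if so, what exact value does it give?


With C = 1: the canonical form is 2F1(-5/6, 4; 49/6; 1). Verdict: this is Gauss (I1, integer-parameter pattern) (x = 1: the Gamma ratio telescopes since c-a-b = 5 > 0 and a = 4 in Z>0). Value: 246605/435456.

Structural cue: x = 1 and the product of the first k integers (prefactor 1) is k!.
Adjacent-term ratio: r(k) = 1 * (k-5/6) (k+4) / [(k+49/6) (k+1)] - rational in k, leading ratio 1; with t_0 = 1, classification follows.


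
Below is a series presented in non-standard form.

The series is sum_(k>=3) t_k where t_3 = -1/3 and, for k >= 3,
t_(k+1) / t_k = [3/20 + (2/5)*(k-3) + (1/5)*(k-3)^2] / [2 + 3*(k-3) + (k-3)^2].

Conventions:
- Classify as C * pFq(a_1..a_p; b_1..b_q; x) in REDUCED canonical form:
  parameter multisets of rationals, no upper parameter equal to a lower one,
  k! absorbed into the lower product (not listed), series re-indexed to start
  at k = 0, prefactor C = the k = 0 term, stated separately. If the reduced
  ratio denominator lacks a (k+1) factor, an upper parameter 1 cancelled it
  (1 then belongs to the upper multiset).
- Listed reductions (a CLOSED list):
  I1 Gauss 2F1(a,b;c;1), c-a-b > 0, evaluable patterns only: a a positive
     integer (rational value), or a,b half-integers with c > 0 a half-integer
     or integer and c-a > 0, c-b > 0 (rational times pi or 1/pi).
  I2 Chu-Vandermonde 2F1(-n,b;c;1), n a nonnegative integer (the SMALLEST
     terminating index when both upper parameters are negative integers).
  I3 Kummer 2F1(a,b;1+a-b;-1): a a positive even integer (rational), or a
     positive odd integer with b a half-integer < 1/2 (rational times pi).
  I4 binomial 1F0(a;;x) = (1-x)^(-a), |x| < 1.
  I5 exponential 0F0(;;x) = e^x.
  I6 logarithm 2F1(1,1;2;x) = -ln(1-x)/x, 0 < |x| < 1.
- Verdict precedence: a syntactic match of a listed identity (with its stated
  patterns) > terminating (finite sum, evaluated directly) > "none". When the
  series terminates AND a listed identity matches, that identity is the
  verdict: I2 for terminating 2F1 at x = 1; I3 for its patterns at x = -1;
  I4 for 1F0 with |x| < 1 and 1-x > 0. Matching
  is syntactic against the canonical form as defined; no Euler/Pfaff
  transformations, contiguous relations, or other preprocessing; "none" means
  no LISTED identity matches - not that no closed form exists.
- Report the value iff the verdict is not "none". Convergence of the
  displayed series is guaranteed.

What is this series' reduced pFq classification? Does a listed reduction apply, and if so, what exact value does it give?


At argument 1/5: a 2F1 with upper {1/2, 3/2}, lower {2}, scaled by C = -1/3. Verdict: none - this 2F1 at x = 1/5 matches no listed pattern, and upper {1/2, 3/2} holds no stopper.

The tell: t_0 = -1/3 here, and the expanded ratio factors over Q; C = -1/3, x = 1/5, roots give parameters.
Ratio: r(k) = (1/5) * (k+1/2) (k+3/2) / [(k+2) (k+1)] ; factor over Q: parameters, x = (1/5), and C = -1/3.


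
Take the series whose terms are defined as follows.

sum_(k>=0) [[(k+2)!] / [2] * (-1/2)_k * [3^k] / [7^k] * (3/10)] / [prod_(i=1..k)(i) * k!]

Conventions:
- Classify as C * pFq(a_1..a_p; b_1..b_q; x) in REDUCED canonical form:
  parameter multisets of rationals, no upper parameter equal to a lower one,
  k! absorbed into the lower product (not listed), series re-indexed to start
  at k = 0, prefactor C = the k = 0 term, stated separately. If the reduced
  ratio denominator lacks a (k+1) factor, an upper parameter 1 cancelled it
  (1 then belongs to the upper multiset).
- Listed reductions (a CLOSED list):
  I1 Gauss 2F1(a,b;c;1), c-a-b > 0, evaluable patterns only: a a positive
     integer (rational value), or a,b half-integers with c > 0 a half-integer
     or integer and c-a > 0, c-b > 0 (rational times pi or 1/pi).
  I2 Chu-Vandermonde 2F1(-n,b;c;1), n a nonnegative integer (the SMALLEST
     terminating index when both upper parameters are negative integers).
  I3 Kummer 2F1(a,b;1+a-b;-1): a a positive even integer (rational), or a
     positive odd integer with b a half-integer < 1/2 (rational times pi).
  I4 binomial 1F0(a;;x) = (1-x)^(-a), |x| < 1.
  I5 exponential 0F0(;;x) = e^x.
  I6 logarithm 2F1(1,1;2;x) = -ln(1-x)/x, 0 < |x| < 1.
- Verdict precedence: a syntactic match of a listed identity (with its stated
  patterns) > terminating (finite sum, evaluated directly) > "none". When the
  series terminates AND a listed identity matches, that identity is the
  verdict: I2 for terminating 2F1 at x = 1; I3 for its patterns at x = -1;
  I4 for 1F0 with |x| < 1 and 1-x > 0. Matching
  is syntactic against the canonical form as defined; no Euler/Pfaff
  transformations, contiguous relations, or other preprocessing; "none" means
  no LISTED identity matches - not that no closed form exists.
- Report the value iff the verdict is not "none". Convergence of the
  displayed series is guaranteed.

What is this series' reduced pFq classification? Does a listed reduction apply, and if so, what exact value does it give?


Canonical form: C = 3/10 times 2F1 with upper {-1/2, 3}, lower {1}, x = 3/7. Verdict: none - at argument 3/7 the multisets {-1/2, 3} ; {1} match no listed identity.

The tell: x = (3/7) and the factorial ratio (C = 3/10) (k+a-1)!/(a-1)! is a rising factorial (a)_k.
Adjacent-term ratio: r(k) = (3/7) * (k-1/2) (k+3) / [(k+1) (k+1)] - rational in k, leading ratio (3/7); with t_0 = 3/10, classification follows.


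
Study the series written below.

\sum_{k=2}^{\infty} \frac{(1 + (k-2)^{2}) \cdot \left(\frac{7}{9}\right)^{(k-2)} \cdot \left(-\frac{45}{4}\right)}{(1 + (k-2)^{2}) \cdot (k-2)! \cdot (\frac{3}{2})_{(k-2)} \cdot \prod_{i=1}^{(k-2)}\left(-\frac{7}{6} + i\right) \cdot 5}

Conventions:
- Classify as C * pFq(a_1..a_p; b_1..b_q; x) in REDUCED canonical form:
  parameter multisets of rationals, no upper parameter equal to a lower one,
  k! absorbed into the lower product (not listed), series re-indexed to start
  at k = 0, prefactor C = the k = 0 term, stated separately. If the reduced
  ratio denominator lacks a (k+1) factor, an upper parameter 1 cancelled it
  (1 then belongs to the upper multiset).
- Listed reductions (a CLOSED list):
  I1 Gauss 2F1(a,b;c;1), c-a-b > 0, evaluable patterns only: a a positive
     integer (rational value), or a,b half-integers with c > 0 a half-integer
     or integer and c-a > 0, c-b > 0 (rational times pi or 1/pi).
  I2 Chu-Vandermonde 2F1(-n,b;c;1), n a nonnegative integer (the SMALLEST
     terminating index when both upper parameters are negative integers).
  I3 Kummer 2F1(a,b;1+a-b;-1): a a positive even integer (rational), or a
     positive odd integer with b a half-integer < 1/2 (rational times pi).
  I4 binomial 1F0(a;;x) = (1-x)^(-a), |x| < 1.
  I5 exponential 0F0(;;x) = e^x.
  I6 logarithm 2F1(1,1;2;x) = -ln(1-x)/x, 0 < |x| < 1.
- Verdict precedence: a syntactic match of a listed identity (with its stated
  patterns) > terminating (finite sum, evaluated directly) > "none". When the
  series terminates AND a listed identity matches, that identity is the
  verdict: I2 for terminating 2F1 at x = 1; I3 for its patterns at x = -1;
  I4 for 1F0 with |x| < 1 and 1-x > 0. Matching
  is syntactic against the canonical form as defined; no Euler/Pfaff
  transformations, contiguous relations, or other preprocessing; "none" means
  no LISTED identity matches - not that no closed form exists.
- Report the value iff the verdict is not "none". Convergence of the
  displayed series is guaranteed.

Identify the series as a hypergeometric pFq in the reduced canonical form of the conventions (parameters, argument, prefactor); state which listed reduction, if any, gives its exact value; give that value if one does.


Classification (C = -\frac{9}{4}): 0F2 with upper {-}, lower {-\frac{1}{6}, \frac{3}{2}}, argument x = \frac{7}{9}. Verdict: none (x = \frac{7}{9}): each listed identity misses the multisets {-} ; {-\frac{1}{6}, \frac{3}{2}}.

Structural cue: t_0 being -\frac{9}{4}, the constant factors (C = -9/4, x = 7/9) combine into one prefactor.
Adjacent-term ratio: r(k) = \frac{7}{9} * 1 / [(k-\frac{1}{6}) (k+\frac{3}{2}) (k+1)] - rational; roots negated = parameters, x = \frac{7}{9}, C = -\frac{9}{4}.


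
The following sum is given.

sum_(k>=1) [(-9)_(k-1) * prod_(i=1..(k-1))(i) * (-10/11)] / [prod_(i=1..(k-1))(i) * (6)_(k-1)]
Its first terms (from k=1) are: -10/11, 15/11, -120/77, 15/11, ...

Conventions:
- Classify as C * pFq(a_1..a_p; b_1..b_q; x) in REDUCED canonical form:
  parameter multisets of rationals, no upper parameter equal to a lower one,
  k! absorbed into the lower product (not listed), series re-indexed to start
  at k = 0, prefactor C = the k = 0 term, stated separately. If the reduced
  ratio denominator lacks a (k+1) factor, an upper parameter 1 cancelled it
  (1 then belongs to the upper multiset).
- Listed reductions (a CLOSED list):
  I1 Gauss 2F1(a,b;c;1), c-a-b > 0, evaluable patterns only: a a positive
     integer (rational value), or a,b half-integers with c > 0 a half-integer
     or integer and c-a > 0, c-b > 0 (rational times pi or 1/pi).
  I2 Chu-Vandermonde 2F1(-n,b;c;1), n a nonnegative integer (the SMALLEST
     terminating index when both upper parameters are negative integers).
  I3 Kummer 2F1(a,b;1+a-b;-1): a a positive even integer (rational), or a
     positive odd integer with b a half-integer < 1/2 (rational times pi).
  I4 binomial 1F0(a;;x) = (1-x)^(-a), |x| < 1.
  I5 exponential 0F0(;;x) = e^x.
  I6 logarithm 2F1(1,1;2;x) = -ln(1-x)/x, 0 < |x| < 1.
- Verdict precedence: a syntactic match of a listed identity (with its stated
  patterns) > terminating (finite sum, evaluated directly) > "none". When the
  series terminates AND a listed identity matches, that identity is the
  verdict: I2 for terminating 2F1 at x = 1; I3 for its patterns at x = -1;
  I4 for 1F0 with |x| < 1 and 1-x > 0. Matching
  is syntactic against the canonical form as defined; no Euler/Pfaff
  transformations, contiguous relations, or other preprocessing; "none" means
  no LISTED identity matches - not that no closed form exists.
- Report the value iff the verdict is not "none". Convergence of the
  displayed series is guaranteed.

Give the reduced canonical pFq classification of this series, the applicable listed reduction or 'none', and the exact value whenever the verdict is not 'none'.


The series (x = 1) is 2F1: upper {-9, 1}, lower {6}, prefactor -10/11. Verdict: this is Chu-Vandermonde (I2) (terminating 2F1 at x = 1 with n = 9, b = 1, c = 6). Its exact value is -25/77.

Structural cue: with t_0 = -10/11, the running product (prefactor -10/11) telescopes to a rising factorial.
Step ratio: r(k) = 1 * (k-9) (k+1) / [(k+6) (k+1)] ; factor over Q: parameters, x = 1, and C = -10/11.


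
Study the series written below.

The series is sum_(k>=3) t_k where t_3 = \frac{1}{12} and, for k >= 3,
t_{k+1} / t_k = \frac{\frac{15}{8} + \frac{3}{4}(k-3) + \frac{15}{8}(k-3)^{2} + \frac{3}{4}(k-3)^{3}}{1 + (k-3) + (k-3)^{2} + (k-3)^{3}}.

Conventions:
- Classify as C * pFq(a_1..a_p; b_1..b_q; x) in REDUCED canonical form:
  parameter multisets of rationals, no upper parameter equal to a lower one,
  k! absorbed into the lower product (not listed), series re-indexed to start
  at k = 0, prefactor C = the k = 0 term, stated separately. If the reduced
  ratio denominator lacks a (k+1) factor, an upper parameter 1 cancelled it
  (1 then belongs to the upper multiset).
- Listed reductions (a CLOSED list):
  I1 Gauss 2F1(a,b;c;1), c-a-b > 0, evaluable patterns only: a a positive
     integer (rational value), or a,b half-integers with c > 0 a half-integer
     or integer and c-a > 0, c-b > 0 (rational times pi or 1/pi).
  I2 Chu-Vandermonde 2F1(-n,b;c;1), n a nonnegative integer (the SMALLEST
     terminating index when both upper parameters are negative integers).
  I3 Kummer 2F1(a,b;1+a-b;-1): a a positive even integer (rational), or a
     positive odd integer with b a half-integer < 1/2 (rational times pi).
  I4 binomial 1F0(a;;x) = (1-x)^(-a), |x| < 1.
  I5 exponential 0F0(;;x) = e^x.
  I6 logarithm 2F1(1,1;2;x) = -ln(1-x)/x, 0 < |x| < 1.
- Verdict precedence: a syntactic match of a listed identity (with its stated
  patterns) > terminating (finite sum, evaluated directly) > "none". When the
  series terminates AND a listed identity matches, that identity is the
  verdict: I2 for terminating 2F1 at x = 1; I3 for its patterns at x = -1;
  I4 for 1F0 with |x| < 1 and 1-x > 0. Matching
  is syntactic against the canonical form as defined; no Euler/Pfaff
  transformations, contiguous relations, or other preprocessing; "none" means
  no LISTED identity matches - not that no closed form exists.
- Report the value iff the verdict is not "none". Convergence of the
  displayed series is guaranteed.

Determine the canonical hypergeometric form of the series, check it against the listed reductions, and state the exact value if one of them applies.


Prefactor \frac{1}{12}, argument \frac{3}{4}: 1F0 with upper {\frac{5}{2}} over lower {-}. Verdict: binomial (I4) applies (the 1F0 binomial series: exponent -5/2, x = \frac{3}{4}). Exact value: \frac{1}{12} \cdot \left(\frac{1}{4}\right)^{-\frac{5}{2}}.

The tell: x = \frac{3}{4} and cancel k^2 + 1 from the displayed ratio first; then C = 1/12.
Adjacent-term ratio: r(k) = \frac{3}{4} * (k+\frac{5}{2}) / [(k+1)] - rational in k, leading ratio \frac{3}{4}; with t_0 = \frac{1}{12}, classification follows.


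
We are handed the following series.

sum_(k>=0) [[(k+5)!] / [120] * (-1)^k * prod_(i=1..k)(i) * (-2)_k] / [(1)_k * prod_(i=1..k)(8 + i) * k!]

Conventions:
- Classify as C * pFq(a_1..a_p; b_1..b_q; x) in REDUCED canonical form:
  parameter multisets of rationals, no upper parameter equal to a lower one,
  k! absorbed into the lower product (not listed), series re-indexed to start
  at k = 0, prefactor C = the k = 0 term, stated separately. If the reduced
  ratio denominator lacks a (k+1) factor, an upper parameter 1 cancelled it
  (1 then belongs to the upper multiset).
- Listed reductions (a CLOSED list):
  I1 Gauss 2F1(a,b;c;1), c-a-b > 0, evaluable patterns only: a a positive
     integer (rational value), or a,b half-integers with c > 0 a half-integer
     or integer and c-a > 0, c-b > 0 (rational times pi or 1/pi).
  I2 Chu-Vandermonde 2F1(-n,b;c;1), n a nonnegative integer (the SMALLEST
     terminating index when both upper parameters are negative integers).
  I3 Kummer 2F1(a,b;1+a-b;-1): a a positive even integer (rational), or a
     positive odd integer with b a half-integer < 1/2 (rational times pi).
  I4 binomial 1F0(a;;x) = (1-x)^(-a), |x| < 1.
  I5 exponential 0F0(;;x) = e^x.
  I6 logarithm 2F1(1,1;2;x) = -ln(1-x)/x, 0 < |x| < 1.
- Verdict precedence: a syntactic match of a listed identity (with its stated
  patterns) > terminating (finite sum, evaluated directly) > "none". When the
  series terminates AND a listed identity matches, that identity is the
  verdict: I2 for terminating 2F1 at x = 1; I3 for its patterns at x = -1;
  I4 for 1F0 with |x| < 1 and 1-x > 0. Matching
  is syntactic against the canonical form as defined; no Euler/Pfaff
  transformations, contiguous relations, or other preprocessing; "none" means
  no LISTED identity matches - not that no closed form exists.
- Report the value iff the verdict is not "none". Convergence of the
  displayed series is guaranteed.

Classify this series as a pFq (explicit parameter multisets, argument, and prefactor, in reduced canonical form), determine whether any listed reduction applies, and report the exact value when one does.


Reduced: x = -1, 2F1, upper = {-2, 6}, lower = {9}, C = 1. Verdict (x = -1): Kummer's theorem (I3) applies (x = -1; c = 9 equals 1+a-b for upper {-2, 6}: listed pattern). Hence: 14/5.

Key step: t_0 = 1 here, and the running product (C = 1, x = -1) telescopes to a rising factorial.
Ratio: r(k) = (-1) * (k-2) (k+6) / [(k+9) (k+1)] - rational in k, leading ratio (-1); with t_0 = 1, classification follows.


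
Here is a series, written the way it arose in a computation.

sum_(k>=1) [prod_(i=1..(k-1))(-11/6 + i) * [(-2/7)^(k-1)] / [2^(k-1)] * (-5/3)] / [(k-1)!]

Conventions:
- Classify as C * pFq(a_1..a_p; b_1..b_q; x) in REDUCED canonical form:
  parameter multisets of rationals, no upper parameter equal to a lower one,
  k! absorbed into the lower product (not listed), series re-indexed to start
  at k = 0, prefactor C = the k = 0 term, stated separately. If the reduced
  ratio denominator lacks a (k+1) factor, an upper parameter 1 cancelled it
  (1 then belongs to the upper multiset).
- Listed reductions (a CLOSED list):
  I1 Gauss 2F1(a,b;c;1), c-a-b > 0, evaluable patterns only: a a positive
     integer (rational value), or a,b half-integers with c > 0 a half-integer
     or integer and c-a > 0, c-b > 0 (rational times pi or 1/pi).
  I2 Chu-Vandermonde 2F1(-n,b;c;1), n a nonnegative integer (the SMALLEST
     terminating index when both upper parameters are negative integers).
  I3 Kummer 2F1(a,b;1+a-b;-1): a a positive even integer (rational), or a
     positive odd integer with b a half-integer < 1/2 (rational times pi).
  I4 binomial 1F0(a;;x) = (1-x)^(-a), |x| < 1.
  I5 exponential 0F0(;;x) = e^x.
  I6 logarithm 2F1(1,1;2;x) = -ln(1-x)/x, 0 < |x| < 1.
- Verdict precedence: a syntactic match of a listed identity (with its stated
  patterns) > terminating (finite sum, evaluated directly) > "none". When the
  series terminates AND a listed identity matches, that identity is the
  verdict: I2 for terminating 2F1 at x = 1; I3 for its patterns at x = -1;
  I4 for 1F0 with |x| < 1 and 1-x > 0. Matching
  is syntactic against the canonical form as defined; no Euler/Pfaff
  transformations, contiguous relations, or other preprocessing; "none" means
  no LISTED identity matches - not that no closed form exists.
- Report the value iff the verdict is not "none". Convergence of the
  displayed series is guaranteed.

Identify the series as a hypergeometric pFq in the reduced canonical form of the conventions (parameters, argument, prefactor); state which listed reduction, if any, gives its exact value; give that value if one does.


Key observation: with t_0 = -5/3, the running product (prefactor -5/3) telescopes to a rising factorial.
Adjacent-term ratio: r(k) = (-1/7) * (k-5/6) / [(k+1)] - rational; roots negated = parameters, x = (-1/7), C = -5/3.

This is -5/3 * 1F0(-5/6; -; -1/7) in reduced canonical form. Verdict: binomial (I4) matches (the 1F0 binomial series: exponent 5/6, x = -1/7). Its exact value is (-5/3) * (8/7)^(5/6).


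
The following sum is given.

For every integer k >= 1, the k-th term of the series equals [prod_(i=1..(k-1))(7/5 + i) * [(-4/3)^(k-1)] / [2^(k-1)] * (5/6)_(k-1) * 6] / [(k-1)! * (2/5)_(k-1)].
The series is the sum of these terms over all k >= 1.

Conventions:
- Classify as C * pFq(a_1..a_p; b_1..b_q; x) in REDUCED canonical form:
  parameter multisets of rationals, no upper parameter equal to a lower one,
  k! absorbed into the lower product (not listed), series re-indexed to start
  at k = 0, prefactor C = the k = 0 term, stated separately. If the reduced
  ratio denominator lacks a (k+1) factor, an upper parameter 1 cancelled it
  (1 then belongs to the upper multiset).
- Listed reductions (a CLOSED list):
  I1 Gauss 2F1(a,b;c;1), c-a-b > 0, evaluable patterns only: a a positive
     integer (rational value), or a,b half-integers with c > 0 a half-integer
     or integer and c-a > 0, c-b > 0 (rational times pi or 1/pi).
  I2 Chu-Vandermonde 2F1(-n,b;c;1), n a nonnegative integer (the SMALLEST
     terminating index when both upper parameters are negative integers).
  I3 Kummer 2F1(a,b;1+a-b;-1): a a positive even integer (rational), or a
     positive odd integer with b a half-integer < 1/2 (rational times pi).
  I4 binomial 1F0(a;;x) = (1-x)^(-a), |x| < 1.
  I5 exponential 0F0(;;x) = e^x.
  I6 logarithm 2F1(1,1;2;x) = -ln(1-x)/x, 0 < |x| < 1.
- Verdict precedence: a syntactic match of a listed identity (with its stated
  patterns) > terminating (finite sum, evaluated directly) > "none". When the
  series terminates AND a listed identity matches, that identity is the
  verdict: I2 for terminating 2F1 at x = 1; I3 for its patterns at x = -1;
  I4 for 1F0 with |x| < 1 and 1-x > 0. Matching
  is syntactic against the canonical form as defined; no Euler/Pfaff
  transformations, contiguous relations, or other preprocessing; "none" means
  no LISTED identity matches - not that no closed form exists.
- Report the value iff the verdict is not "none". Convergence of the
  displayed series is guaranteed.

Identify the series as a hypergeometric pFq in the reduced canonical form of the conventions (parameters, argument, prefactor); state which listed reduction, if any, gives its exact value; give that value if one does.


The series (x = -2/3) is 2F1: upper {5/6, 12/5}, lower {2/5}, prefactor 6. Verdict: none - at argument -2/3 the multisets {5/6, 12/5} ; {2/5} match no listed identity.

The tell: t_0 = 6 here, and the two k-th powers (prefactor 6) combine into one argument.
Step ratio: r(k) = (-2/3) * (k+5/6) (k+12/5) / [(k+2/5) (k+1)] ; factor over Q: parameters, x = (-2/3), and C = 6.


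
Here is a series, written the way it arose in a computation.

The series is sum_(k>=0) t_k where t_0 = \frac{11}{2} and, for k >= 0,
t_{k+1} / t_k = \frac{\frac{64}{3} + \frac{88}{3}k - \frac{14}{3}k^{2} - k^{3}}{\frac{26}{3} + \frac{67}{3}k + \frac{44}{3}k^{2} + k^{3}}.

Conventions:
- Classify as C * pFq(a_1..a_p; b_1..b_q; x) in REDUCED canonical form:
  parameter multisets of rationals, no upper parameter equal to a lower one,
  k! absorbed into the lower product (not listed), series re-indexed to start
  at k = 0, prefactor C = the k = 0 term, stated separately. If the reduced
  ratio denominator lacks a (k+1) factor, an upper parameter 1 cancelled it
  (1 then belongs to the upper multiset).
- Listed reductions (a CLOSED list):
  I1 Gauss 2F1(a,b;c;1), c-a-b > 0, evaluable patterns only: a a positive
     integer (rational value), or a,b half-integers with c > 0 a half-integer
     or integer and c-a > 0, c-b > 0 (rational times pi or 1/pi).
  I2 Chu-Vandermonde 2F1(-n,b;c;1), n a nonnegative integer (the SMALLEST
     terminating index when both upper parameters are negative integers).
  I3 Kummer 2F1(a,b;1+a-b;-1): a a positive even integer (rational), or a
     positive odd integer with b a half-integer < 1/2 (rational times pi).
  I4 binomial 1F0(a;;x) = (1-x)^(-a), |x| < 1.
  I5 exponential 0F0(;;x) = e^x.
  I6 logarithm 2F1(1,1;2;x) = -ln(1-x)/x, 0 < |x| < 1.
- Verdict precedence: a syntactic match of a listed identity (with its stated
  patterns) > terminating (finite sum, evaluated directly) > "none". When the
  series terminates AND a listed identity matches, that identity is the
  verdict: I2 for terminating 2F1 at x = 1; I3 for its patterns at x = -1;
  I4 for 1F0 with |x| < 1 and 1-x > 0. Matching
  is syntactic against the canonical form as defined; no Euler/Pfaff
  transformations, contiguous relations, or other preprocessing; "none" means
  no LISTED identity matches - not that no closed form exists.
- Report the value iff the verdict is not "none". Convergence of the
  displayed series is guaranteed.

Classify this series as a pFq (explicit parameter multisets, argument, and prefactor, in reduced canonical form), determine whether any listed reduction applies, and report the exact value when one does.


With C = \frac{11}{2}: the canonical form is 2F1(-4, 8; 13; -1). Verdict at x = -1: Kummer (I3) matches (x = -1; c = 13 equals 1+a-b for upper {-4, 8}: listed pattern). Its exact value is \frac{1089}{28}.

Key step: from the first term \frac{11}{2}: the expanded ratio factors over Q; C = 11/2, roots give parameters.
Adjacent-term ratio: r(k) = -1 * (k-4) (k+8) / [(k+13) (k+1)] - rational in k. x = -1; t_0 = \frac{11}{2}; negate the roots.


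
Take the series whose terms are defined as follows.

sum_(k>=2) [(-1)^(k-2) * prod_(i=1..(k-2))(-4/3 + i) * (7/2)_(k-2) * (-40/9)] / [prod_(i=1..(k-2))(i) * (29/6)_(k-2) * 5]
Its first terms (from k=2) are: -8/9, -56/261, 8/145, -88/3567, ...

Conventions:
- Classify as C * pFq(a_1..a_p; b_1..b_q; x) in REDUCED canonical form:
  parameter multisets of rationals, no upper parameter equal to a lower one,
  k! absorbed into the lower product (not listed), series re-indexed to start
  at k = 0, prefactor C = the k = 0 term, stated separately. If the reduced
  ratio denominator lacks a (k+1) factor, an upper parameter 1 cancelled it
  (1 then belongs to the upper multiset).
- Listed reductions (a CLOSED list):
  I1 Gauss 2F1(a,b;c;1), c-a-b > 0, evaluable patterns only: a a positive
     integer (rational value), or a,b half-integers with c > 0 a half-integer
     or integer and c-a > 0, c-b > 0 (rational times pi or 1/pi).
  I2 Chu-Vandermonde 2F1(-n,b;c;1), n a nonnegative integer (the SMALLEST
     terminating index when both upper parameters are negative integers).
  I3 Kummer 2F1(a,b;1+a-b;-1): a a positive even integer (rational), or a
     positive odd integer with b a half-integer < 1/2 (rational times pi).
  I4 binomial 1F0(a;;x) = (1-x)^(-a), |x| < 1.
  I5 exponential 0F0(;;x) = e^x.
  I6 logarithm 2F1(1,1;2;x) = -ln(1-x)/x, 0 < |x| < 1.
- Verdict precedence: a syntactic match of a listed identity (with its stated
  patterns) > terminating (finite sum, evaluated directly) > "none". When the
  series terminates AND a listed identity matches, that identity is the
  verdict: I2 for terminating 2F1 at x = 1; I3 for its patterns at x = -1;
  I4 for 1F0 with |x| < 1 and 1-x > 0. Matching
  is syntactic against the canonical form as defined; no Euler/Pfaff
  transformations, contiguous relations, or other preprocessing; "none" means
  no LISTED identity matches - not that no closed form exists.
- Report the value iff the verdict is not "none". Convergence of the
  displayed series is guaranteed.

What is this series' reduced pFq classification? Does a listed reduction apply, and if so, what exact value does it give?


x = -1 here; the reduced form reads 2F1, upper {-1/3, 7/2}, lower {29/6}, C = -8/9. Verdict: none here - no I1-I6 shape fits x = -1 with lower {29/6}.

Structural cue: t_0 being -8/9, the running product (C = -8/9) telescopes to a rising factorial.
Term ratio: r(k) = (-1) * (k-1/3) (k+7/2) / [(k+29/6) (k+1)] - rational in k. x = (-1); t_0 = -8/9; negate the roots.
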